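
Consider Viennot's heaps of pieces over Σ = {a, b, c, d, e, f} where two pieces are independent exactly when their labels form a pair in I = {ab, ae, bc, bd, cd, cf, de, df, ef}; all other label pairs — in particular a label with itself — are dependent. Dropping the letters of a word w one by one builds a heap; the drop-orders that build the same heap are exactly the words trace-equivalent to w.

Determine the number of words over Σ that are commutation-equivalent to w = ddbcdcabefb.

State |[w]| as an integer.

0(d) covers ∅
1(d) covers 0:d
2(b) covers ∅
3(c) covers ∅
4(d) covers 1:d
5(c) covers 3:c
6(a) covers 4:d, 5:c
7(b) covers 2:b
8(e) covers 5:c, 7:b
9(f) covers 6:a, 7:b
10(b) covers 8:e, 9:f
floor of heap: 0:d, 2:b, 3:c
completions by unplaced set U, small U first (add the entries for U minus each lowest piece of U):
  |U|=1: {10}:1
  |U|=2: {8,10}:1  {9,10}:1
  |U|=3: {6,9,10}:1  {8,9,10}:2
  |U|=4: {4,6,9,10}:1  {6,8,9,10}:3  {7,8,9,10}:2
  |U|=5: {1,4,6,9,10}:1  {2,7,8,9,10}:2  {4,6,8,9,10}:4  {5,6,8,9,10}:3  {6,7,8,9,10}:5
  |U|=6: {0,1,4,6,9,10}:1  {1,4,6,8,9,10}:5  {2,6,7,8,9,10}:7  {3,5,6,8,9,10}:3  {4,5,6,8,9,10}:7  {4,6,7,8,9,10}:9  {5,6,7,8,9,10}:8
  |U|=7: {0,1,4,6,8,9,10}:6  {1,4,5,6,8,9,10}:12  {1,4,6,7,8,9,10}:14  {2,4,6,7,8,9,10}:16  {2,5,6,7,8,9,10}:15  {3,4,5,6,8,9,10}:10  {3,5,6,7,8,9,10}:11  {4,5,6,7,8,9,10}:24
  |U|=8: {0,1,4,5,6,8,9,10}:18  {0,1,4,6,7,8,9,10}:20  {1,2,4,6,7,8,9,10}:30  {1,3,4,5,6,8,9,10}:22  {1,4,5,6,7,8,9,10}:50  {2,3,5,6,7,8,9,10}:26  {2,4,5,6,7,8,9,10}:55  {3,4,5,6,7,8,9,10}:45
  |U|=9: {0,1,2,4,6,7,8,9,10}:50  {0,1,3,4,5,6,8,9,10}:40  {0,1,4,5,6,7,8,9,10}:88  {1,2,4,5,6,7,8,9,10}:135  {1,3,4,5,6,7,8,9,10}:117  {2,3,4,5,6,7,8,9,10}:126
  start at 0(d): 378
  start at 2(b): 245
  start at 3(c): 273
sum over floor = 896

896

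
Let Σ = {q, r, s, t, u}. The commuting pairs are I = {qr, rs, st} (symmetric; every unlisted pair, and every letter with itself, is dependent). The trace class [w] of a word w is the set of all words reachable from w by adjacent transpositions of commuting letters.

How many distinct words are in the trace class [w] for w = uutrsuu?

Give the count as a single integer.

3

0(u) covers ∅
1(u) covers 0:u
2(t) covers 1:u
3(r) covers 2:t
4(s) covers 1:u
5(u) covers 3:r, 4:s
6(u) covers 5:u
floor of heap: 0:u
completions by unplaced set U, small U first (add the entries for U minus each lowest piece of U):
  |U|=1: {6}:1
  |U|=2: {5,6}:1
  |U|=3: {3,5,6}:1  {4,5,6}:1
  |U|=4: {2,3,5,6}:1  {3,4,5,6}:2
  |U|=5: {2,3,4,5,6}:3
  start at 0(u): 3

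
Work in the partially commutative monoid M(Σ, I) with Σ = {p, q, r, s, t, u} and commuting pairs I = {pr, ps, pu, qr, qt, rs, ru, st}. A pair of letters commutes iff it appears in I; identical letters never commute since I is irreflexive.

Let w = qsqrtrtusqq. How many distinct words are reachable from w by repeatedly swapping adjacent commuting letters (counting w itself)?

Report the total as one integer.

35

#0=q has no predecessor
#1=s depends on [0:q]
#2=q depends on [1:s]
#3=r has no predecessor
#4=t depends on [3:r]
#5=r depends on [4:t]
#6=t depends on [5:r]
#7=u depends on [2:q, 6:t]
#8=s depends on [7:u]
#9=q depends on [8:s]
#10=q depends on [9:q]
sources: [0:q, 3:r]
N(rest) = Σ N(rest − s) over sources s of rest; N(one piece) = 1:
  size 1 → [10]=1
  size 2 → [9,10]=1
  size 3 → [8,9,10]=1
  size 4 → [7,8,9,10]=1
  size 5 → [2,7,8,9,10]=1  [6,7,8,9,10]=1
  size 6 → [1,2,7,8,9,10]=1  [2,6,7,8,9,10]=2  [5,6,7,8,9,10]=1
  size 7 → [0,1,2,7,8,9,10]=1  [1,2,6,7,8,9,10]=3  [2,5,6,7,8,9,10]=3  [4,5,6,7,8,9,10]=1
  size 8 → [0,1,2,6,7,8,9,10]=4  [1,2,5,6,7,8,9,10]=6  [2,4,5,6,7,8,9,10]=4  [3,4,5,6,7,8,9,10]=1
  size 9 → [0,1,2,5,6,7,8,9,10]=10  [1,2,4,5,6,7,8,9,10]=10  [2,3,4,5,6,7,8,9,10]=5
  first=0(q) contributes 15
  first=3(r) contributes 20
|[w]| = 35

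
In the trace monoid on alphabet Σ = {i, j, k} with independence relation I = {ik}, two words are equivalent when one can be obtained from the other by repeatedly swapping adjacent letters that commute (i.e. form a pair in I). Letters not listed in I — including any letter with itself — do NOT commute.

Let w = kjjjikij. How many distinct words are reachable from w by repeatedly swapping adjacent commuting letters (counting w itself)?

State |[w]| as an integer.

0(k) covers ∅
1(j) covers 0:k
2(j) covers 1:j
3(j) covers 2:j
4(i) covers 3:j
5(k) covers 3:j
6(i) covers 4:i
7(j) covers 5:k, 6:i
floor of heap: 0:k
completions by unplaced set U, small U first (add the entries for U minus each lowest piece of U):
  |U|=1: {7}:1
  |U|=2: {5,7}:1  {6,7}:1
  |U|=3: {4,6,7}:1  {5,6,7}:2
  |U|=4: {4,5,6,7}:3
  |U|=5: {3,4,5,6,7}:3
  |U|=6: {2,3,4,5,6,7}:3
  start at 0(k): 3

3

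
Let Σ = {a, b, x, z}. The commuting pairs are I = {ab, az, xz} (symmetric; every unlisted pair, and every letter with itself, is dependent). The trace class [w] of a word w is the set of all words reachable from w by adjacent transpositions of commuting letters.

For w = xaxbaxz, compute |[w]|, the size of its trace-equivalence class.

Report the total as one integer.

drop 0:x onto floor
drop 1:a onto {0:x}
drop 2:x onto {1:a}
drop 3:b onto {2:x}
drop 4:a onto {2:x}
drop 5:x onto {3:b, 4:a}
drop 6:z onto {3:b}
ground layer = {0:x}
drop-orders for the pieces not yet dropped (sum over which currently-grounded one goes next):
  1 to go: {5} 1  {6} 1
  2 to go: {4,5} 1  {5,6} 2
  3 to go: {3,5,6} 2  {4,5,6} 3
  4 to go: {3,4,5,6} 5
  5 to go: {2,3,4,5,6} 5
  if 0:x drops first: 5 orders

5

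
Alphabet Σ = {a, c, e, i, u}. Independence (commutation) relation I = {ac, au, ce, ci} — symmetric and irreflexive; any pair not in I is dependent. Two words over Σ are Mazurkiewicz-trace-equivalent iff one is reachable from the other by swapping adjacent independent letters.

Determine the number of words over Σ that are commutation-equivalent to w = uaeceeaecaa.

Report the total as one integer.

81

0(u) covers ∅
1(a) covers ∅
2(e) covers 0:u, 1:a
3(c) covers 0:u
4(e) covers 2:e
5(e) covers 4:e
6(a) covers 5:e
7(e) covers 6:a
8(c) covers 3:c
9(a) covers 7:e
10(a) covers 9:a
floor of heap: 0:u, 1:a
completions by unplaced set U, small U first (add the entries for U minus each lowest piece of U):
  |U|=1: {8}:1  {10}:1
  |U|=2: {3,8}:1  {8,10}:2  {9,10}:1
  |U|=3: {3,8,10}:3  {7,9,10}:1  {8,9,10}:3
  |U|=4: {3,8,9,10}:6  {6,7,9,10}:1  {7,8,9,10}:4
  |U|=5: {3,7,8,9,10}:10  {5,6,7,9,10}:1  {6,7,8,9,10}:5
  |U|=6: {3,6,7,8,9,10}:15  {4,5,6,7,9,10}:1  {5,6,7,8,9,10}:6
  |U|=7: {2,4,5,6,7,9,10}:1  {3,5,6,7,8,9,10}:21  {4,5,6,7,8,9,10}:7
  |U|=8: {1,2,4,5,6,7,9,10}:1  {2,4,5,6,7,8,9,10}:8  {3,4,5,6,7,8,9,10}:28
  |U|=9: {1,2,4,5,6,7,8,9,10}:9  {2,3,4,5,6,7,8,9,10}:36
  start at 0(u): 45
  start at 1(a): 36
sum over floor = 81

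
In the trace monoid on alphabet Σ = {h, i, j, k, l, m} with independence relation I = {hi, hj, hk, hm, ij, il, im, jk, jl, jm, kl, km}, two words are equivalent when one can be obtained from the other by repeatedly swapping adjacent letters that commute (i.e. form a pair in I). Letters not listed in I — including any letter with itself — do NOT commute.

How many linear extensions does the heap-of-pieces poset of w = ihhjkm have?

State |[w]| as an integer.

drop 0:i onto floor
drop 1:h onto floor
drop 2:h onto {1:h}
drop 3:j onto floor
drop 4:k onto {0:i}
drop 5:m onto floor
ground layer = {0:i, 1:h, 3:j, 5:m}
drop-orders for the pieces not yet dropped (sum over which currently-grounded one goes next):
  1 to go: {2} 1  {3} 1  {4} 1  {5} 1
  2 to go: {0,4} 1  {1,2} 1  {2,3} 2  {2,4} 2  {2,5} 2  {3,4} 2  {3,5} 2  {4,5} 2
  3 to go: {0,2,4} 3  {0,3,4} 3  {0,4,5} 3  {1,2,3} 3  {1,2,4} 3  {1,2,5} 3  {2,3,4} 6  {2,3,5} 6  {2,4,5} 6  {3,4,5} 6
  4 to go: {0,1,2,4} 6  {0,2,3,4} 12  {0,2,4,5} 12  {0,3,4,5} 12  {1,2,3,4} 12  {1,2,3,5} 12  {1,2,4,5} 12  {2,3,4,5} 24
  if 0:i drops first: 60 orders
  if 1:h drops first: 60 orders
  if 3:j drops first: 30 orders
  if 5:m drops first: 30 orders
heap linearizations: 180

180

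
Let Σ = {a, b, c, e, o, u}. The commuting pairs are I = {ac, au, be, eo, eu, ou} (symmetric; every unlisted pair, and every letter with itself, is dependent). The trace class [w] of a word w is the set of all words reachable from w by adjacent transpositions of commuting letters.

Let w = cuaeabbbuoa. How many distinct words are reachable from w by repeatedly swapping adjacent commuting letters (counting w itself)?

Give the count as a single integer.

21

#0=c has no predecessor
#1=u depends on [0:c]
#2=a has no predecessor
#3=e depends on [0:c, 2:a]
#4=a depends on [3:e]
#5=b depends on [1:u, 4:a]
#6=b depends on [5:b]
#7=b depends on [6:b]
#8=u depends on [7:b]
#9=o depends on [7:b]
#10=a depends on [9:o]
sources: [0:c, 2:a]
N(rest) = Σ N(rest − s) over sources s of rest; N(one piece) = 1:
  size 1 → [8]=1  [10]=1
  size 2 → [8,10]=2  [9,10]=1
  size 3 → [8,9,10]=3
  size 4 → [7,8,9,10]=3
  size 5 → [6,7,8,9,10]=3
  size 6 → [5,6,7,8,9,10]=3
  size 7 → [1,5,6,7,8,9,10]=3  [4,5,6,7,8,9,10]=3
  size 8 → [1,4,5,6,7,8,9,10]=6  [3,4,5,6,7,8,9,10]=3
  size 9 → [1,3,4,5,6,7,8,9,10]=9  [2,3,4,5,6,7,8,9,10]=3
  first=0(c) contributes 12
  first=2(a) contributes 9
|[w]| = 21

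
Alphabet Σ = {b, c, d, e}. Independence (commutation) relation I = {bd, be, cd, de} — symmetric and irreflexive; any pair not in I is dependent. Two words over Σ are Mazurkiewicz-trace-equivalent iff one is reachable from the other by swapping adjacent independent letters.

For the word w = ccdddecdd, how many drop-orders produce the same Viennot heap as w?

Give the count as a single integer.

126

piece 0:c — minimal
piece 1:c rests on {0:c}
piece 2:d — minimal
piece 3:d rests on {2:d}
piece 4:d rests on {3:d}
piece 5:e rests on {1:c}
piece 6:c rests on {5:e}
piece 7:d rests on {4:d}
piece 8:d rests on {7:d}
minimal pieces: {0:c, 2:d}
ways to finish when only these pieces remain (= sum over removing one remaining piece with nothing left below it):
  1 left: {6}→1  {8}→1
  2 left: {5,6}→1  {6,8}→2  {7,8}→1
  3 left: {1,5,6}→1  {4,7,8}→1  {5,6,8}→3  {6,7,8}→3
  4 left: {0,1,5,6}→1  {1,5,6,8}→4  {3,4,7,8}→1  {4,6,7,8}→4  {5,6,7,8}→6
  5 left: {0,1,5,6,8}→5  {1,5,6,7,8}→10  {2,3,4,7,8}→1  {3,4,6,7,8}→5  {4,5,6,7,8}→10
  6 left: {0,1,5,6,7,8}→15  {1,4,5,6,7,8}→20  {2,3,4,6,7,8}→6  {3,4,5,6,7,8}→15
  7 left: {0,1,4,5,6,7,8}→35  {1,3,4,5,6,7,8}→35  {2,3,4,5,6,7,8}→21
  placing 0:c first → 56 extensions
  placing 2:d first → 70 extensions
total linear extensions = 126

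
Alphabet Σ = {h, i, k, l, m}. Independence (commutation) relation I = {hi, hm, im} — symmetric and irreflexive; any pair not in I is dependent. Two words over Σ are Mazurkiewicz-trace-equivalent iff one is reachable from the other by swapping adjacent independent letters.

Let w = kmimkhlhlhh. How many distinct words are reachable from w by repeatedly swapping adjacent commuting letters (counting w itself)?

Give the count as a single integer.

0(k) covers ∅
1(m) covers 0:k
2(i) covers 0:k
3(m) covers 1:m
4(k) covers 2:i, 3:m
5(h) covers 4:k
6(l) covers 5:h
7(h) covers 6:l
8(l) covers 7:h
9(h) covers 8:l
10(h) covers 9:h
floor of heap: 0:k
completions by unplaced set U, small U first (add the entries for U minus each lowest piece of U):
  |U|=1: {10}:1
  |U|=2: {9,10}:1
  |U|=3: {8,9,10}:1
  |U|=4: {7,8,9,10}:1
  |U|=5: {6,7,8,9,10}:1
  |U|=6: {5,6,7,8,9,10}:1
  |U|=7: {4,5,6,7,8,9,10}:1
  |U|=8: {2,4,5,6,7,8,9,10}:1  {3,4,5,6,7,8,9,10}:1
  |U|=9: {1,3,4,5,6,7,8,9,10}:1  {2,3,4,5,6,7,8,9,10}:2
  start at 0(k): 3

3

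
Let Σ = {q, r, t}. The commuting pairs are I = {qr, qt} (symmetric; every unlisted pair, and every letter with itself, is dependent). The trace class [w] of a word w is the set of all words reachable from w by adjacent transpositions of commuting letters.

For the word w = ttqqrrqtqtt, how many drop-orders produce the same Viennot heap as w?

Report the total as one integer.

330

0(t) covers ∅
1(t) covers 0:t
2(q) covers ∅
3(q) covers 2:q
4(r) covers 1:t
5(r) covers 4:r
6(q) covers 3:q
7(t) covers 5:r
8(q) covers 6:q
9(t) covers 7:t
10(t) covers 9:t
floor of heap: 0:t, 2:q
completions by unplaced set U, small U first (add the entries for U minus each lowest piece of U):
  |U|=1: {8}:1  {10}:1
  |U|=2: {6,8}:1  {8,10}:2  {9,10}:1
  |U|=3: {3,6,8}:1  {6,8,10}:3  {7,9,10}:1  {8,9,10}:3
  |U|=4: {2,3,6,8}:1  {3,6,8,10}:4  {5,7,9,10}:1  {6,8,9,10}:6  {7,8,9,10}:4
  |U|=5: {2,3,6,8,10}:5  {3,6,8,9,10}:10  {4,5,7,9,10}:1  {5,7,8,9,10}:5  {6,7,8,9,10}:10
  |U|=6: {1,4,5,7,9,10}:1  {2,3,6,8,9,10}:15  {3,6,7,8,9,10}:20  {4,5,7,8,9,10}:6  {5,6,7,8,9,10}:15
  |U|=7: {0,1,4,5,7,9,10}:1  {1,4,5,7,8,9,10}:7  {2,3,6,7,8,9,10}:35  {3,5,6,7,8,9,10}:35  {4,5,6,7,8,9,10}:21
  |U|=8: {0,1,4,5,7,8,9,10}:8  {1,4,5,6,7,8,9,10}:28  {2,3,5,6,7,8,9,10}:70  {3,4,5,6,7,8,9,10}:56
  |U|=9: {0,1,4,5,6,7,8,9,10}:36  {1,3,4,5,6,7,8,9,10}:84  {2,3,4,5,6,7,8,9,10}:126
  start at 0(t): 210
  start at 2(q): 120
sum over floor = 330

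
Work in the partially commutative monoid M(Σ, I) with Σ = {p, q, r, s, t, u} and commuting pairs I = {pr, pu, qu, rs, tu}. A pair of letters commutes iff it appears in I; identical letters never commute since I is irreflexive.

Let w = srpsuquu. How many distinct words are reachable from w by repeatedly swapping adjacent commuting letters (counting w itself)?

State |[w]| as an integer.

16

drop 0:s onto floor
drop 1:r onto floor
drop 2:p onto {0:s}
drop 3:s onto {2:p}
drop 4:u onto {1:r, 3:s}
drop 5:q onto {1:r, 3:s}
drop 6:u onto {4:u}
drop 7:u onto {6:u}
ground layer = {0:s, 1:r}
drop-orders for the pieces not yet dropped (sum over which currently-grounded one goes next):
  1 to go: {5} 1  {7} 1
  2 to go: {5,7} 2  {6,7} 1
  3 to go: {4,6,7} 1  {5,6,7} 3
  4 to go: {4,5,6,7} 4
  5 to go: {1,4,5,6,7} 4  {3,4,5,6,7} 4
  6 to go: {1,3,4,5,6,7} 8  {2,3,4,5,6,7} 4
  if 0:s drops first: 12 orders
  if 1:r drops first: 4 orders
heap linearizations: 16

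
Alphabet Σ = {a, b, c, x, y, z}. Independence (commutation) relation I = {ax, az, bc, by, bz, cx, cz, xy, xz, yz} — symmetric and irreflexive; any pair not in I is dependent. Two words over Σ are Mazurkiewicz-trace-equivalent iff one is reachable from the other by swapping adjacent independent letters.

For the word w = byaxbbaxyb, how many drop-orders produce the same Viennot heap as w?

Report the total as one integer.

piece 0:b — minimal
piece 1:y — minimal
piece 2:a rests on {0:b, 1:y}
piece 3:x rests on {0:b}
piece 4:b rests on {2:a, 3:x}
piece 5:b rests on {4:b}
piece 6:a rests on {5:b}
piece 7:x rests on {5:b}
piece 8:y rests on {6:a}
piece 9:b rests on {6:a, 7:x}
minimal pieces: {0:b, 1:y}
ways to finish when only these pieces remain (= sum over removing one remaining piece with nothing left below it):
  1 left: {8}→1  {9}→1
  2 left: {7,9}→1  {8,9}→2
  3 left: {6,8,9}→2  {7,8,9}→3
  4 left: {6,7,8,9}→5
  5 left: {5,6,7,8,9}→5
  6 left: {4,5,6,7,8,9}→5
  7 left: {2,4,5,6,7,8,9}→5  {3,4,5,6,7,8,9}→5
  8 left: {1,2,4,5,6,7,8,9}→5  {2,3,4,5,6,7,8,9}→10
  placing 0:b first → 15 extensions
  placing 1:y first → 10 extensions
total linear extensions = 25

25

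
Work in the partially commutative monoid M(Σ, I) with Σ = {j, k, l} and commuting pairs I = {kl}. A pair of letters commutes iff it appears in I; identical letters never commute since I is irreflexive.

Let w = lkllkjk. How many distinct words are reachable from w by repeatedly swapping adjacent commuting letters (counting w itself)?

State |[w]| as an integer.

10

piece 0:l — minimal
piece 1:k — minimal
piece 2:l rests on {0:l}
piece 3:l rests on {2:l}
piece 4:k rests on {1:k}
piece 5:j rests on {3:l, 4:k}
piece 6:k rests on {5:j}
minimal pieces: {0:l, 1:k}
ways to finish when only these pieces remain (= sum over removing one remaining piece with nothing left below it):
  1 left: {6}→1
  2 left: {5,6}→1
  3 left: {3,5,6}→1  {4,5,6}→1
  4 left: {1,4,5,6}→1  {2,3,5,6}→1  {3,4,5,6}→2
  5 left: {0,2,3,5,6}→1  {1,3,4,5,6}→3  {2,3,4,5,6}→3
  placing 0:l first → 6 extensions
  placing 1:k first → 4 extensions
total linear extensions = 10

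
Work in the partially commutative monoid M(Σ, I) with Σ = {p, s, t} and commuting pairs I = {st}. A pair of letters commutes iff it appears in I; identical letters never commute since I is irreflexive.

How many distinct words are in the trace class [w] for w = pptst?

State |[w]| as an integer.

drop 0:p onto floor
drop 1:p onto {0:p}
drop 2:t onto {1:p}
drop 3:s onto {1:p}
drop 4:t onto {2:t}
ground layer = {0:p}
drop-orders for the pieces not yet dropped (sum over which currently-grounded one goes next):
  1 to go: {3} 1  {4} 1
  2 to go: {2,4} 1  {3,4} 2
  3 to go: {2,3,4} 3
  if 0:p drops first: 3 orders

3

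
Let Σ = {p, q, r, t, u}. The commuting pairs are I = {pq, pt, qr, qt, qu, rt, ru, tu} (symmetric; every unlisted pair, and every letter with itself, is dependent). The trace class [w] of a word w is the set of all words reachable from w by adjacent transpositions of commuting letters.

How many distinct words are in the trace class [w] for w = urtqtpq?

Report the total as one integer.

420

0(u) covers ∅
1(r) covers ∅
2(t) covers ∅
3(q) covers ∅
4(t) covers 2:t
5(p) covers 0:u, 1:r
6(q) covers 3:q
floor of heap: 0:u, 1:r, 2:t, 3:q
completions by unplaced set U, small U first (add the entries for U minus each lowest piece of U):
  |U|=1: {4}:1  {5}:1  {6}:1
  |U|=2: {0,5}:1  {1,5}:1  {2,4}:1  {3,6}:1  {4,5}:2  {4,6}:2  {5,6}:2
  |U|=3: {0,1,5}:2  {0,4,5}:3  {0,5,6}:3  {1,4,5}:3  {1,5,6}:3  {2,4,5}:3  {2,4,6}:3  {3,4,6}:3  {3,5,6}:3  {4,5,6}:6
  |U|=4: {0,1,4,5}:8  {0,1,5,6}:8  {0,2,4,5}:6  {0,3,5,6}:6  {0,4,5,6}:12  {1,2,4,5}:6  {1,3,5,6}:6  {1,4,5,6}:12  {2,3,4,6}:6  {2,4,5,6}:12  {3,4,5,6}:12
  |U|=5: {0,1,2,4,5}:20  {0,1,3,5,6}:20  {0,1,4,5,6}:40  {0,2,4,5,6}:30  {0,3,4,5,6}:30  {1,2,4,5,6}:30  {1,3,4,5,6}:30  {2,3,4,5,6}:30
  start at 0(u): 90
  start at 1(r): 90
  start at 2(t): 120
  start at 3(q): 120
sum over floor = 420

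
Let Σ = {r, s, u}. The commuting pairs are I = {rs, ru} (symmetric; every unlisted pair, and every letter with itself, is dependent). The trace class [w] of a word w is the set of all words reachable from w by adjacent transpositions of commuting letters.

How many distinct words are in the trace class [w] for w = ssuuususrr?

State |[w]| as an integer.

45

drop 0:s onto floor
drop 1:s onto {0:s}
drop 2:u onto {1:s}
drop 3:u onto {2:u}
drop 4:u onto {3:u}
drop 5:s onto {4:u}
drop 6:u onto {5:s}
drop 7:s onto {6:u}
drop 8:r onto floor
drop 9:r onto {8:r}
ground layer = {0:s, 8:r}
drop-orders for the pieces not yet dropped (sum over which currently-grounded one goes next):
  1 to go: {7} 1  {9} 1
  2 to go: {6,7} 1  {7,9} 2  {8,9} 1
  3 to go: {5,6,7} 1  {6,7,9} 3  {7,8,9} 3
  4 to go: {4,5,6,7} 1  {5,6,7,9} 4  {6,7,8,9} 6
  5 to go: {3,4,5,6,7} 1  {4,5,6,7,9} 5  {5,6,7,8,9} 10
  6 to go: {2,3,4,5,6,7} 1  {3,4,5,6,7,9} 6  {4,5,6,7,8,9} 15
  7 to go: {1,2,3,4,5,6,7} 1  {2,3,4,5,6,7,9} 7  {3,4,5,6,7,8,9} 21
  8 to go: {0,1,2,3,4,5,6,7} 1  {1,2,3,4,5,6,7,9} 8  {2,3,4,5,6,7,8,9} 28
  if 0:s drops first: 36 orders
  if 8:r drops first: 9 orders
heap linearizations: 45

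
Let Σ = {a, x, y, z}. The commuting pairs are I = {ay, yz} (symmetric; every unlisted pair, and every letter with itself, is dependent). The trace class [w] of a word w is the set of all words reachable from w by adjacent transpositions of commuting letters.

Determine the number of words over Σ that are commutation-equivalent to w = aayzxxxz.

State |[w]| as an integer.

0(a) covers ∅
1(a) covers 0:a
2(y) covers ∅
3(z) covers 1:a
4(x) covers 2:y, 3:z
5(x) covers 4:x
6(x) covers 5:x
7(z) covers 6:x
floor of heap: 0:a, 2:y
completions by unplaced set U, small U first (add the entries for U minus each lowest piece of U):
  |U|=1: {7}:1
  |U|=2: {6,7}:1
  |U|=3: {5,6,7}:1
  |U|=4: {4,5,6,7}:1
  |U|=5: {2,4,5,6,7}:1  {3,4,5,6,7}:1
  |U|=6: {1,3,4,5,6,7}:1  {2,3,4,5,6,7}:2
  start at 0(a): 3
  start at 2(y): 1
sum over floor = 4

4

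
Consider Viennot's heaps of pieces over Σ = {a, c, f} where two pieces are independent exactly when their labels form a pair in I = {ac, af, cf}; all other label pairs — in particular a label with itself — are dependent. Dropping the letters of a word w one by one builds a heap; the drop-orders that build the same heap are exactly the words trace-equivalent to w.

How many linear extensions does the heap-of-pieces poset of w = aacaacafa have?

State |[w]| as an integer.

0(a) covers ∅
1(a) covers 0:a
2(c) covers ∅
3(a) covers 1:a
4(a) covers 3:a
5(c) covers 2:c
6(a) covers 4:a
7(f) covers ∅
8(a) covers 6:a
floor of heap: 0:a, 2:c, 7:f
completions by unplaced set U, small U first (add the entries for U minus each lowest piece of U):
  |U|=1: {5}:1  {7}:1  {8}:1
  |U|=2: {2,5}:1  {5,7}:2  {5,8}:2  {6,8}:1  {7,8}:2
  |U|=3: {2,5,7}:3  {2,5,8}:3  {4,6,8}:1  {5,6,8}:3  {5,7,8}:6  {6,7,8}:3
  |U|=4: {2,5,6,8}:6  {2,5,7,8}:12  {3,4,6,8}:1  {4,5,6,8}:4  {4,6,7,8}:4  {5,6,7,8}:12
  |U|=5: {1,3,4,6,8}:1  {2,4,5,6,8}:10  {2,5,6,7,8}:30  {3,4,5,6,8}:5  {3,4,6,7,8}:5  {4,5,6,7,8}:20
  |U|=6: {0,1,3,4,6,8}:1  {1,3,4,5,6,8}:6  {1,3,4,6,7,8}:6  {2,3,4,5,6,8}:15  {2,4,5,6,7,8}:60  {3,4,5,6,7,8}:30
  |U|=7: {0,1,3,4,5,6,8}:7  {0,1,3,4,6,7,8}:7  {1,2,3,4,5,6,8}:21  {1,3,4,5,6,7,8}:42  {2,3,4,5,6,7,8}:105
  start at 0(a): 168
  start at 2(c): 56
  start at 7(f): 28
sum over floor = 252

252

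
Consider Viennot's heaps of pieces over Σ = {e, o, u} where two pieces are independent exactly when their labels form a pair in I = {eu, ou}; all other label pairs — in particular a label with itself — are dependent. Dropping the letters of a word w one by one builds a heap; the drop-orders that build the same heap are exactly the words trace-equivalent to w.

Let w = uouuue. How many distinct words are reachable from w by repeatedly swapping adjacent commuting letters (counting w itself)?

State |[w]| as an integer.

15

drop 0:u onto floor
drop 1:o onto floor
drop 2:u onto {0:u}
drop 3:u onto {2:u}
drop 4:u onto {3:u}
drop 5:e onto {1:o}
ground layer = {0:u, 1:o}
drop-orders for the pieces not yet dropped (sum over which currently-grounded one goes next):
  1 to go: {4} 1  {5} 1
  2 to go: {1,5} 1  {3,4} 1  {4,5} 2
  3 to go: {1,4,5} 3  {2,3,4} 1  {3,4,5} 3
  4 to go: {0,2,3,4} 1  {1,3,4,5} 6  {2,3,4,5} 4
  if 0:u drops first: 10 orders
  if 1:o drops first: 5 orders
heap linearizations: 15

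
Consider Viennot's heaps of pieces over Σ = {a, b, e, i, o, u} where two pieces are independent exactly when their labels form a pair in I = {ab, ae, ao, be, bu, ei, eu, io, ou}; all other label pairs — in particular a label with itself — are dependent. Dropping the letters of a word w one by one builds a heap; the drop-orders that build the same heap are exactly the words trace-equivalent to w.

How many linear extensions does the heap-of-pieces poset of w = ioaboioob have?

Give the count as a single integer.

0(i) covers ∅
1(o) covers ∅
2(a) covers 0:i
3(b) covers 0:i, 1:o
4(o) covers 3:b
5(i) covers 2:a, 3:b
6(o) covers 4:o
7(o) covers 6:o
8(b) covers 5:i, 7:o
floor of heap: 0:i, 1:o
completions by unplaced set U, small U first (add the entries for U minus each lowest piece of U):
  |U|=1: {8}:1
  |U|=2: {5,8}:1  {7,8}:1
  |U|=3: {2,5,8}:1  {5,7,8}:2  {6,7,8}:1
  |U|=4: {2,5,7,8}:3  {4,6,7,8}:1  {5,6,7,8}:3
  |U|=5: {2,5,6,7,8}:6  {4,5,6,7,8}:4
  |U|=6: {2,4,5,6,7,8}:10  {3,4,5,6,7,8}:4
  |U|=7: {1,3,4,5,6,7,8}:4  {2,3,4,5,6,7,8}:14
  start at 0(i): 18
  start at 1(o): 14
sum over floor = 32

32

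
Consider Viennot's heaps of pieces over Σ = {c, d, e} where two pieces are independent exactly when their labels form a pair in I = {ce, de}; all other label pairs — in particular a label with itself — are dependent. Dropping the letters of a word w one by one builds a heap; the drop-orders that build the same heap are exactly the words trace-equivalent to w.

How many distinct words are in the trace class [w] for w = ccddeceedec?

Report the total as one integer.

330

drop 0:c onto floor
drop 1:c onto {0:c}
drop 2:d onto {1:c}
drop 3:d onto {2:d}
drop 4:e onto floor
drop 5:c onto {3:d}
drop 6:e onto {4:e}
drop 7:e onto {6:e}
drop 8:d onto {5:c}
drop 9:e onto {7:e}
drop 10:c onto {8:d}
ground layer = {0:c, 4:e}
drop-orders for the pieces not yet dropped (sum over which currently-grounded one goes next):
  1 to go: {9} 1  {10} 1
  2 to go: {7,9} 1  {8,10} 1  {9,10} 2
  3 to go: {5,8,10} 1  {6,7,9} 1  {7,9,10} 3  {8,9,10} 3
  4 to go: {3,5,8,10} 1  {4,6,7,9} 1  {5,8,9,10} 4  {6,7,9,10} 4  {7,8,9,10} 6
  5 to go: {2,3,5,8,10} 1  {3,5,8,9,10} 5  {4,6,7,9,10} 5  {5,7,8,9,10} 10  {6,7,8,9,10} 10
  6 to go: {1,2,3,5,8,10} 1  {2,3,5,8,9,10} 6  {3,5,7,8,9,10} 15  {4,6,7,8,9,10} 15  {5,6,7,8,9,10} 20
  7 to go: {0,1,2,3,5,8,10} 1  {1,2,3,5,8,9,10} 7  {2,3,5,7,8,9,10} 21  {3,5,6,7,8,9,10} 35  {4,5,6,7,8,9,10} 35
  8 to go: {0,1,2,3,5,8,9,10} 8  {1,2,3,5,7,8,9,10} 28  {2,3,5,6,7,8,9,10} 56  {3,4,5,6,7,8,9,10} 70
  9 to go: {0,1,2,3,5,7,8,9,10} 36  {1,2,3,5,6,7,8,9,10} 84  {2,3,4,5,6,7,8,9,10} 126
  if 0:c drops first: 210 orders
  if 4:e drops first: 120 orders
heap linearizations: 330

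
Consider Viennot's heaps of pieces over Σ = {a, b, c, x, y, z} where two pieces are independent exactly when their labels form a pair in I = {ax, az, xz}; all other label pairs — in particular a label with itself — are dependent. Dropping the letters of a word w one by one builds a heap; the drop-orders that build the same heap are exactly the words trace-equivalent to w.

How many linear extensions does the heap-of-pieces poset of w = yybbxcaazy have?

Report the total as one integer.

piece 0:y — minimal
piece 1:y rests on {0:y}
piece 2:b rests on {1:y}
piece 3:b rests on {2:b}
piece 4:x rests on {3:b}
piece 5:c rests on {4:x}
piece 6:a rests on {5:c}
piece 7:a rests on {6:a}
piece 8:z rests on {5:c}
piece 9:y rests on {7:a, 8:z}
minimal pieces: {0:y}
ways to finish when only these pieces remain (= sum over removing one remaining piece with nothing left below it):
  1 left: {9}→1
  2 left: {7,9}→1  {8,9}→1
  3 left: {6,7,9}→1  {7,8,9}→2
  4 left: {6,7,8,9}→3
  5 left: {5,6,7,8,9}→3
  6 left: {4,5,6,7,8,9}→3
  7 left: {3,4,5,6,7,8,9}→3
  8 left: {2,3,4,5,6,7,8,9}→3
  placing 0:y first → 3 extensions

3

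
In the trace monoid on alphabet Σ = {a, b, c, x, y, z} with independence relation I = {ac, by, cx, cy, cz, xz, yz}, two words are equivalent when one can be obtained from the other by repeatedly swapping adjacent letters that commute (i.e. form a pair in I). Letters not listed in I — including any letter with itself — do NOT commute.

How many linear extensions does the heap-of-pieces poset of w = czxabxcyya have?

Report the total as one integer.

40

#0=c has no predecessor
#1=z has no predecessor
#2=x has no predecessor
#3=a depends on [1:z, 2:x]
#4=b depends on [0:c, 3:a]
#5=x depends on [4:b]
#6=c depends on [4:b]
#7=y depends on [5:x]
#8=y depends on [7:y]
#9=a depends on [8:y]
sources: [0:c, 1:z, 2:x]
N(rest) = Σ N(rest − s) over sources s of rest; N(one piece) = 1:
  size 1 → [6]=1  [9]=1
  size 2 → [6,9]=2  [8,9]=1
  size 3 → [6,8,9]=3  [7,8,9]=1
  size 4 → [5,7,8,9]=1  [6,7,8,9]=4
  size 5 → [5,6,7,8,9]=5
  size 6 → [4,5,6,7,8,9]=5
  size 7 → [0,4,5,6,7,8,9]=5  [3,4,5,6,7,8,9]=5
  size 8 → [0,3,4,5,6,7,8,9]=10  [1,3,4,5,6,7,8,9]=5  [2,3,4,5,6,7,8,9]=5
  first=0(c) contributes 10
  first=1(z) contributes 15
  first=2(x) contributes 15
|[w]| = 40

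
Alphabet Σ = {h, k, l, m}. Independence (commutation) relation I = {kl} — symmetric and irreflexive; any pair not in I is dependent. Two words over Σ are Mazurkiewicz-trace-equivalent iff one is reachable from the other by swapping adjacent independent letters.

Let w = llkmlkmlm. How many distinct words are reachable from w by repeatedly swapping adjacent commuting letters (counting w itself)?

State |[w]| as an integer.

0(l) covers ∅
1(l) covers 0:l
2(k) covers ∅
3(m) covers 1:l, 2:k
4(l) covers 3:m
5(k) covers 3:m
6(m) covers 4:l, 5:k
7(l) covers 6:m
8(m) covers 7:l
floor of heap: 0:l, 2:k
completions by unplaced set U, small U first (add the entries for U minus each lowest piece of U):
  |U|=1: {8}:1
  |U|=2: {7,8}:1
  |U|=3: {6,7,8}:1
  |U|=4: {4,6,7,8}:1  {5,6,7,8}:1
  |U|=5: {4,5,6,7,8}:2
  |U|=6: {3,4,5,6,7,8}:2
  |U|=7: {1,3,4,5,6,7,8}:2  {2,3,4,5,6,7,8}:2
  start at 0(l): 4
  start at 2(k): 2
sum over floor = 6

6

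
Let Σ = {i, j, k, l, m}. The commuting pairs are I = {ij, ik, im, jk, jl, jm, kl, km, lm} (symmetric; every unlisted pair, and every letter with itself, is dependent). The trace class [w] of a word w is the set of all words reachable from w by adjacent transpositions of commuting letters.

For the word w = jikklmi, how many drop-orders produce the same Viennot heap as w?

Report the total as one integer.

420

0(j) covers ∅
1(i) covers ∅
2(k) covers ∅
3(k) covers 2:k
4(l) covers 1:i
5(m) covers ∅
6(i) covers 4:l
floor of heap: 0:j, 1:i, 2:k, 5:m
completions by unplaced set U, small U first (add the entries for U minus each lowest piece of U):
  |U|=1: {0}:1  {3}:1  {5}:1  {6}:1
  |U|=2: {0,3}:2  {0,5}:2  {0,6}:2  {2,3}:1  {3,5}:2  {3,6}:2  {4,6}:1  {5,6}:2
  |U|=3: {0,2,3}:3  {0,3,5}:6  {0,3,6}:6  {0,4,6}:3  {0,5,6}:6  {1,4,6}:1  {2,3,5}:3  {2,3,6}:3  {3,4,6}:3  {3,5,6}:6  {4,5,6}:3
  |U|=4: {0,1,4,6}:4  {0,2,3,5}:12  {0,2,3,6}:12  {0,3,4,6}:12  {0,3,5,6}:24  {0,4,5,6}:12  {1,3,4,6}:4  {1,4,5,6}:4  {2,3,4,6}:6  {2,3,5,6}:12  {3,4,5,6}:12
  |U|=5: {0,1,3,4,6}:20  {0,1,4,5,6}:20  {0,2,3,4,6}:30  {0,2,3,5,6}:60  {0,3,4,5,6}:60  {1,2,3,4,6}:10  {1,3,4,5,6}:20  {2,3,4,5,6}:30
  start at 0(j): 60
  start at 1(i): 180
  start at 2(k): 120
  start at 5(m): 60
sum over floor = 420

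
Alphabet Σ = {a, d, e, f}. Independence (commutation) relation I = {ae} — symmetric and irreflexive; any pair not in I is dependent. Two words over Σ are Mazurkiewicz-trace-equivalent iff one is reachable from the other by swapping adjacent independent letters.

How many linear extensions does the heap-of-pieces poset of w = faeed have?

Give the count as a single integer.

3

drop 0:f onto floor
drop 1:a onto {0:f}
drop 2:e onto {0:f}
drop 3:e onto {2:e}
drop 4:d onto {1:a, 3:e}
ground layer = {0:f}
drop-orders for the pieces not yet dropped (sum over which currently-grounded one goes next):
  1 to go: {4} 1
  2 to go: {1,4} 1  {3,4} 1
  3 to go: {1,3,4} 2  {2,3,4} 1
  if 0:f drops first: 3 orders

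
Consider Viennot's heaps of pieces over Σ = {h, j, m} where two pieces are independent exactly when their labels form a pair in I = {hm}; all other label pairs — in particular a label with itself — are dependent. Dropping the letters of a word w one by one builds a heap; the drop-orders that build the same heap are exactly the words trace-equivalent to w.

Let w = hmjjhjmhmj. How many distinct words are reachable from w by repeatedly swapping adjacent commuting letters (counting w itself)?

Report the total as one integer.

0(h) covers ∅
1(m) covers ∅
2(j) covers 0:h, 1:m
3(j) covers 2:j
4(h) covers 3:j
5(j) covers 4:h
6(m) covers 5:j
7(h) covers 5:j
8(m) covers 6:m
9(j) covers 7:h, 8:m
floor of heap: 0:h, 1:m
completions by unplaced set U, small U first (add the entries for U minus each lowest piece of U):
  |U|=1: {9}:1
  |U|=2: {7,9}:1  {8,9}:1
  |U|=3: {6,8,9}:1  {7,8,9}:2
  |U|=4: {6,7,8,9}:3
  |U|=5: {5,6,7,8,9}:3
  |U|=6: {4,5,6,7,8,9}:3
  |U|=7: {3,4,5,6,7,8,9}:3
  |U|=8: {2,3,4,5,6,7,8,9}:3
  start at 0(h): 3
  start at 1(m): 3
sum over floor = 6

6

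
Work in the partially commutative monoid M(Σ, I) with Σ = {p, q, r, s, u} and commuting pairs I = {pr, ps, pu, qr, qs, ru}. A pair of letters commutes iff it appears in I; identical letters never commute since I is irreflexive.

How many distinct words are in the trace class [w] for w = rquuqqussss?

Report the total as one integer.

7

#0=r has no predecessor
#1=q has no predecessor
#2=u depends on [1:q]
#3=u depends on [2:u]
#4=q depends on [3:u]
#5=q depends on [4:q]
#6=u depends on [5:q]
#7=s depends on [0:r, 6:u]
#8=s depends on [7:s]
#9=s depends on [8:s]
#10=s depends on [9:s]
sources: [0:r, 1:q]
N(rest) = Σ N(rest − s) over sources s of rest; N(one piece) = 1:
  size 1 → [10]=1
  size 2 → [9,10]=1
  size 3 → [8,9,10]=1
  size 4 → [7,8,9,10]=1
  size 5 → [0,7,8,9,10]=1  [6,7,8,9,10]=1
  size 6 → [0,6,7,8,9,10]=2  [5,6,7,8,9,10]=1
  size 7 → [0,5,6,7,8,9,10]=3  [4,5,6,7,8,9,10]=1
  size 8 → [0,4,5,6,7,8,9,10]=4  [3,4,5,6,7,8,9,10]=1
  size 9 → [0,3,4,5,6,7,8,9,10]=5  [2,3,4,5,6,7,8,9,10]=1
  first=0(r) contributes 1
  first=1(q) contributes 6
|[w]| = 7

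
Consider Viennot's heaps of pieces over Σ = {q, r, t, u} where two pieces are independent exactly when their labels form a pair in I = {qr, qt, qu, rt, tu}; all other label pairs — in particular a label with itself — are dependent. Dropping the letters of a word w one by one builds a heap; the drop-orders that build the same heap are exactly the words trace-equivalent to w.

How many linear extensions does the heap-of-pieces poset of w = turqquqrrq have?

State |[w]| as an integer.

drop 0:t onto floor
drop 1:u onto floor
drop 2:r onto {1:u}
drop 3:q onto floor
drop 4:q onto {3:q}
drop 5:u onto {2:r}
drop 6:q onto {4:q}
drop 7:r onto {5:u}
drop 8:r onto {7:r}
drop 9:q onto {6:q}
ground layer = {0:t, 1:u, 3:q}
drop-orders for the pieces not yet dropped (sum over which currently-grounded one goes next):
  1 to go: {0} 1  {8} 1  {9} 1
  2 to go: {0,8} 2  {0,9} 2  {6,9} 1  {7,8} 1  {8,9} 2
  3 to go: {0,6,9} 3  {0,7,8} 3  {0,8,9} 6  {4,6,9} 1  {5,7,8} 1  {6,8,9} 3  {7,8,9} 3
  4 to go: {0,4,6,9} 4  {0,5,7,8} 4  {0,6,8,9} 12  {0,7,8,9} 12  {2,5,7,8} 1  {3,4,6,9} 1  {4,6,8,9} 4  {5,7,8,9} 4  {6,7,8,9} 6
  5 to go: {0,2,5,7,8} 5  {0,3,4,6,9} 5  {0,4,6,8,9} 20  {0,5,7,8,9} 20  {0,6,7,8,9} 30  {1,2,5,7,8} 1  {2,5,7,8,9} 5  {3,4,6,8,9} 5  {4,6,7,8,9} 10  {5,6,7,8,9} 10
  6 to go: {0,1,2,5,7,8} 6  {0,2,5,7,8,9} 30  {0,3,4,6,8,9} 30  {0,4,6,7,8,9} 60  {0,5,6,7,8,9} 60  {1,2,5,7,8,9} 6  {2,5,6,7,8,9} 15  {3,4,6,7,8,9} 15  {4,5,6,7,8,9} 20
  7 to go: {0,1,2,5,7,8,9} 42  {0,2,5,6,7,8,9} 105  {0,3,4,6,7,8,9} 105  {0,4,5,6,7,8,9} 140  {1,2,5,6,7,8,9} 21  {2,4,5,6,7,8,9} 35  {3,4,5,6,7,8,9} 35
  8 to go: {0,1,2,5,6,7,8,9} 168  {0,2,4,5,6,7,8,9} 280  {0,3,4,5,6,7,8,9} 280  {1,2,4,5,6,7,8,9} 56  {2,3,4,5,6,7,8,9} 70
  if 0:t drops first: 126 orders
  if 1:u drops first: 630 orders
  if 3:q drops first: 504 orders
heap linearizations: 1260

1260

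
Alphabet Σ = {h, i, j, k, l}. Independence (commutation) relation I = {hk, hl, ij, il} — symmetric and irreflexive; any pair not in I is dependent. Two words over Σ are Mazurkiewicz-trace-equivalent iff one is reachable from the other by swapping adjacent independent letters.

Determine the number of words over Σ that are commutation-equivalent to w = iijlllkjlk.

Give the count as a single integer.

15

drop 0:i onto floor
drop 1:i onto {0:i}
drop 2:j onto floor
drop 3:l onto {2:j}
drop 4:l onto {3:l}
drop 5:l onto {4:l}
drop 6:k onto {1:i, 5:l}
drop 7:j onto {6:k}
drop 8:l onto {7:j}
drop 9:k onto {8:l}
ground layer = {0:i, 2:j}
drop-orders for the pieces not yet dropped (sum over which currently-grounded one goes next):
  1 to go: {9} 1
  2 to go: {8,9} 1
  3 to go: {7,8,9} 1
  4 to go: {6,7,8,9} 1
  5 to go: {1,6,7,8,9} 1  {5,6,7,8,9} 1
  6 to go: {0,1,6,7,8,9} 1  {1,5,6,7,8,9} 2  {4,5,6,7,8,9} 1
  7 to go: {0,1,5,6,7,8,9} 3  {1,4,5,6,7,8,9} 3  {3,4,5,6,7,8,9} 1
  8 to go: {0,1,4,5,6,7,8,9} 6  {1,3,4,5,6,7,8,9} 4  {2,3,4,5,6,7,8,9} 1
  if 0:i drops first: 5 orders
  if 2:j drops first: 10 orders
heap linearizations: 15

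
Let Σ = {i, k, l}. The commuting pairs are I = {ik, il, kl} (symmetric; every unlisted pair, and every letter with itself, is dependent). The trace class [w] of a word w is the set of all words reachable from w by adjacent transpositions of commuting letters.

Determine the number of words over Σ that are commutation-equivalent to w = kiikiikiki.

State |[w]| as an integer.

210

#0=k has no predecessor
#1=i has no predecessor
#2=i depends on [1:i]
#3=k depends on [0:k]
#4=i depends on [2:i]
#5=i depends on [4:i]
#6=k depends on [3:k]
#7=i depends on [5:i]
#8=k depends on [6:k]
#9=i depends on [7:i]
sources: [0:k, 1:i]
N(rest) = Σ N(rest − s) over sources s of rest; N(one piece) = 1:
  size 1 → [8]=1  [9]=1
  size 2 → [6,8]=1  [7,9]=1  [8,9]=2
  size 3 → [3,6,8]=1  [5,7,9]=1  [6,8,9]=3  [7,8,9]=3
  size 4 → [0,3,6,8]=1  [3,6,8,9]=4  [4,5,7,9]=1  [5,7,8,9]=4  [6,7,8,9]=6
  size 5 → [0,3,6,8,9]=5  [2,4,5,7,9]=1  [3,6,7,8,9]=10  [4,5,7,8,9]=5  [5,6,7,8,9]=10
  size 6 → [0,3,6,7,8,9]=15  [1,2,4,5,7,9]=1  [2,4,5,7,8,9]=6  [3,5,6,7,8,9]=20  [4,5,6,7,8,9]=15
  size 7 → [0,3,5,6,7,8,9]=35  [1,2,4,5,7,8,9]=7  [2,4,5,6,7,8,9]=21  [3,4,5,6,7,8,9]=35
  size 8 → [0,3,4,5,6,7,8,9]=70  [1,2,4,5,6,7,8,9]=28  [2,3,4,5,6,7,8,9]=56
  first=0(k) contributes 84
  first=1(i) contributes 126
|[w]| = 210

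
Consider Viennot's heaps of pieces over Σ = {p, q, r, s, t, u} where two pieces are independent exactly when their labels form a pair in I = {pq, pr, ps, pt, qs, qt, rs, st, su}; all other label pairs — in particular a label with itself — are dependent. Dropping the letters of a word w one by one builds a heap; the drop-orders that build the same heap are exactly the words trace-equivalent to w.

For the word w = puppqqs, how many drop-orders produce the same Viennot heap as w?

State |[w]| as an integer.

#0=p has no predecessor
#1=u depends on [0:p]
#2=p depends on [1:u]
#3=p depends on [2:p]
#4=q depends on [1:u]
#5=q depends on [4:q]
#6=s has no predecessor
sources: [0:p, 6:s]
N(rest) = Σ N(rest − s) over sources s of rest; N(one piece) = 1:
  size 1 → [3]=1  [5]=1  [6]=1
  size 2 → [2,3]=1  [3,5]=2  [3,6]=2  [4,5]=1  [5,6]=2
  size 3 → [2,3,5]=3  [2,3,6]=3  [3,4,5]=3  [3,5,6]=6  [4,5,6]=3
  size 4 → [2,3,4,5]=6  [2,3,5,6]=12  [3,4,5,6]=12
  size 5 → [1,2,3,4,5]=6  [2,3,4,5,6]=30
  first=0(p) contributes 36
  first=6(s) contributes 6
|[w]| = 42

42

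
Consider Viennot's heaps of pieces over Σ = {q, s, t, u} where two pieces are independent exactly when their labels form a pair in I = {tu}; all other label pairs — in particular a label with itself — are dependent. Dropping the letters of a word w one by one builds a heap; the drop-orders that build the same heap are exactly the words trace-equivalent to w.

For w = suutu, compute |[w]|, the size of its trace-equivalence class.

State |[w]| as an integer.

4

0(s) covers ∅
1(u) covers 0:s
2(u) covers 1:u
3(t) covers 0:s
4(u) covers 2:u
floor of heap: 0:s
completions by unplaced set U, small U first (add the entries for U minus each lowest piece of U):
  |U|=1: {3}:1  {4}:1
  |U|=2: {2,4}:1  {3,4}:2
  |U|=3: {1,2,4}:1  {2,3,4}:3
  start at 0(s): 4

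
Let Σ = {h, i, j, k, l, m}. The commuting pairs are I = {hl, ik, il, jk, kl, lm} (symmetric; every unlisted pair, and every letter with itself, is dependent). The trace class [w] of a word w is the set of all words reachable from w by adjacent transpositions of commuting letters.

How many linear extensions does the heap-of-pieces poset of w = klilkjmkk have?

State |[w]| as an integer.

#0=k has no predecessor
#1=l has no predecessor
#2=i has no predecessor
#3=l depends on [1:l]
#4=k depends on [0:k]
#5=j depends on [2:i, 3:l]
#6=m depends on [4:k, 5:j]
#7=k depends on [6:m]
#8=k depends on [7:k]
sources: [0:k, 1:l, 2:i]
N(rest) = Σ N(rest − s) over sources s of rest; N(one piece) = 1:
  size 1 → [8]=1
  size 2 → [7,8]=1
  size 3 → [6,7,8]=1
  size 4 → [4,6,7,8]=1  [5,6,7,8]=1
  size 5 → [0,4,6,7,8]=1  [2,5,6,7,8]=1  [3,5,6,7,8]=1  [4,5,6,7,8]=2
  size 6 → [0,4,5,6,7,8]=3  [1,3,5,6,7,8]=1  [2,3,5,6,7,8]=2  [2,4,5,6,7,8]=3  [3,4,5,6,7,8]=3
  size 7 → [0,2,4,5,6,7,8]=6  [0,3,4,5,6,7,8]=6  [1,2,3,5,6,7,8]=3  [1,3,4,5,6,7,8]=4  [2,3,4,5,6,7,8]=8
  first=0(k) contributes 15
  first=1(l) contributes 20
  first=2(i) contributes 10
|[w]| = 45

45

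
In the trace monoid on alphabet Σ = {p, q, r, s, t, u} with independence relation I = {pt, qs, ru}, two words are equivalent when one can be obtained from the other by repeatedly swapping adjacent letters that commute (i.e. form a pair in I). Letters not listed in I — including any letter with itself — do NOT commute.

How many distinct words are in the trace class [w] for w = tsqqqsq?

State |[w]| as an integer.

15

drop 0:t onto floor
drop 1:s onto {0:t}
drop 2:q onto {0:t}
drop 3:q onto {2:q}
drop 4:q onto {3:q}
drop 5:s onto {1:s}
drop 6:q onto {4:q}
ground layer = {0:t}
drop-orders for the pieces not yet dropped (sum over which currently-grounded one goes next):
  1 to go: {5} 1  {6} 1
  2 to go: {1,5} 1  {4,6} 1  {5,6} 2
  3 to go: {1,5,6} 3  {3,4,6} 1  {4,5,6} 3
  4 to go: {1,4,5,6} 6  {2,3,4,6} 1  {3,4,5,6} 4
  5 to go: {1,3,4,5,6} 10  {2,3,4,5,6} 5
  if 0:t drops first: 15 orders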